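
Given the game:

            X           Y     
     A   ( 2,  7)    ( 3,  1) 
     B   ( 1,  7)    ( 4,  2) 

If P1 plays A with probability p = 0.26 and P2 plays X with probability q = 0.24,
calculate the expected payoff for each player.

E[P1] = 3.1448, E[P2] = 3.0024

Work:
E[P1] = p·q·π₁(A,X) + p·(1-q)·π₁(A,Y) + (1-p)·q·π₁(B,X) + (1-p)·(1-q)·π₁(B,Y)
= 0.26·0.24·2 + 0.26·0.76·3 + 0.74·0.24·1 + 0.74·0.76·4
= 3.1448

E[P2] = 3.0024 (similar calculation)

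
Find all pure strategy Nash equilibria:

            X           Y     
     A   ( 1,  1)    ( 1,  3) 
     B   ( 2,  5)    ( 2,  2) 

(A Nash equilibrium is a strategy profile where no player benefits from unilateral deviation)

Nash equilibrium: (B, X)

Work:
Best responses:
  P1 vs X: payoffs [1, 2] → best response B (payoff 2)
  P1 vs Y: payoffs [1, 2] → best response B (payoff 2)
  P2 vs A: payoffs [1, 3] → best response Y (payoff 3)
  P2 vs B: payoffs [5, 2] → best response X (payoff 5)
Mutual best responses: (B,X) → Nash equilibria.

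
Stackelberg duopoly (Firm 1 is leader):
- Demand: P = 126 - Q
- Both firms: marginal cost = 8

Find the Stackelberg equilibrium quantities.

q₁* (leader) = 59.0, q₂* (follower) = 29.5

Work:
Follower's reaction: q₂ = (a - c - q₁)/2
Leader substitutes: π₁ = q₁·(a - q₁ - (a-c-q₁)/2 - c)
FOC: q₁* = (126 - 8)/2 = 59.00
Then: q₂* = (126 - 8 - 59.0)/2 = 29.50
Leader has first-mover advantage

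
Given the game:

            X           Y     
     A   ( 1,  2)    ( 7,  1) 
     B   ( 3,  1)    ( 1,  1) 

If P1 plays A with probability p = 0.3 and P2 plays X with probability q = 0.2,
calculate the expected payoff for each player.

E[P1] = 2.72, E[P2] = 1.06

Work:
E[P1] = p·q·π₁(A,X) + p·(1-q)·π₁(A,Y) + (1-p)·q·π₁(B,X) + (1-p)·(1-q)·π₁(B,Y)
= 0.3·0.2·1 + 0.3·0.8·7 + 0.7·0.2·3 + 0.7·0.8·1
= 2.72

E[P2] = 1.06 (similar calculation)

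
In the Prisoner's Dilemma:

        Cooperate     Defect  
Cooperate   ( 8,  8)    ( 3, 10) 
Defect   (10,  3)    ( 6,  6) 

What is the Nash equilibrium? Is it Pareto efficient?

(Defect, Defect) is NE; not Pareto efficient

Work:
Defect dominates Cooperate for both players:
If P2 cooperates: Defect (10) > Cooperate (8)
If P2 defects: Defect (6) > Cooperate (3)
NE: (Defect, Defect) with payoff (6, 6)
But (Cooperate, Cooperate) = (8, 8) Pareto dominates (6, 6)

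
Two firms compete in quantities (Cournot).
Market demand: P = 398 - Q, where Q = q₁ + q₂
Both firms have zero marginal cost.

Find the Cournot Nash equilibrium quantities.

q₁* = q₂* = 132.67; P* = 132.67

Work:
Profit: π_i = P·q_i = (a - q_i - q_j)·q_i
FOC: ∂π_i/∂q_i = a - 2q_i - q_j = 0
Reaction function: q_i = (398 - q_j)/2
Symmetry: q* = 398/3 = 132.67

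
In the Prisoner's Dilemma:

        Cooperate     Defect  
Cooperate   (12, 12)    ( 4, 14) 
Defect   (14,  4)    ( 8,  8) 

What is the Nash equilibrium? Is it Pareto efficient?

(Defect, Defect) is NE; not Pareto efficient

Work:
Defect dominates Cooperate for both players:
If P2 cooperates: Defect (14) > Cooperate (12)
If P2 defects: Defect (8) > Cooperate (4)
NE: (Defect, Defect) with payoff (8, 8)
But (Cooperate, Cooperate) = (12, 12) Pareto dominates (8, 8)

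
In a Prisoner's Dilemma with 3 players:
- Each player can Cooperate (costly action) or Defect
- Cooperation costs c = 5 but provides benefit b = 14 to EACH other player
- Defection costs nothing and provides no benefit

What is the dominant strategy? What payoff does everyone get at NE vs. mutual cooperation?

Dominant: Defect; NE payoff = 0; Coop payoff = 23

Work:
Defect dominates (saves cost c = 5, benefit to others is external)
NE: All defect → everyone gets 0
If all cooperate: each receives (2)×14 - 5 = 23
Social dilemma: 23 > 0 but NE gives 0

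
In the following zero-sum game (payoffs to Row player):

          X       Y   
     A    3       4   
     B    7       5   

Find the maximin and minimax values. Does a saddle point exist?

Maximin = 5, Minimax = 5, Saddle: True

Work:
Row minimums: [3, 5] → maximin = 5
Column maximums: [7, 5] → minimax = 5
Saddle point exists! Game value = 5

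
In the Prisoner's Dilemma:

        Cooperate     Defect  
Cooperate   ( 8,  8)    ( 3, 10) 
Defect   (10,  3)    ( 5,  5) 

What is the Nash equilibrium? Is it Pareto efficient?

(Defect, Defect) is NE; not Pareto efficient

Work:
Defect dominates Cooperate for both players:
If P2 cooperates: Defect (10) > Cooperate (8)
If P2 defects: Defect (5) > Cooperate (3)
NE: (Defect, Defect) with payoff (5, 5)
But (Cooperate, Cooperate) = (8, 8) Pareto dominates (5, 5)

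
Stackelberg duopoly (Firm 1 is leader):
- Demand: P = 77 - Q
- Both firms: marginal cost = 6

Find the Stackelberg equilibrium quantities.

q₁* (leader) = 35.5, q₂* (follower) = 17.75

Work:
Follower's reaction: q₂ = (a - c - q₁)/2
Leader substitutes: π₁ = q₁·(a - q₁ - (a-c-q₁)/2 - c)
FOC: q₁* = (77 - 6)/2 = 35.50
Then: q₂* = (77 - 6 - 35.5)/2 = 17.75
Leader has first-mover advantage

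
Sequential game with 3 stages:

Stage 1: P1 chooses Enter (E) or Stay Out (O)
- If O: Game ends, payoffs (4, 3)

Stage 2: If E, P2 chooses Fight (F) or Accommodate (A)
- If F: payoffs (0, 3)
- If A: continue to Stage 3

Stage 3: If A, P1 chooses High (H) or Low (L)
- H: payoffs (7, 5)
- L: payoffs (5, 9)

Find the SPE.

SPE: (E, A, H); Outcome (7, 5)

Work:
Stage 3: P1 chooses H (7 vs 5)
Stage 2: P2: F->3, A->5 (anticipating H). Choose A
Stage 1: P1: O->4, E->7 (anticipating A, H). Choose E
SPE path: E -> A -> H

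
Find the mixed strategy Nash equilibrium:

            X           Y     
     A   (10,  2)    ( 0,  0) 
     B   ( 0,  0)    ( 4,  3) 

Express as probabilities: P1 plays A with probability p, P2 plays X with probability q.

p = 0.6, q = 0.2857

Work:
Find probabilities that make opponent indifferent:
P2 chooses q to make P1 indifferent between A and B
P1 chooses p to make P2 indifferent between X and Y
Mixed NE: P1 plays (A: 0.6, B: 0.4), P2 plays (X: 0.2857, Y: 0.7143)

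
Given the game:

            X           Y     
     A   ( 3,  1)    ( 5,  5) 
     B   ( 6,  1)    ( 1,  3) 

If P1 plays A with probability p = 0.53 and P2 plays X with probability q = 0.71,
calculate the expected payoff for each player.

E[P1] = 4.0359, E[P2] = 1.8874

Work:
E[P1] = p·q·π₁(A,X) + p·(1-q)·π₁(A,Y) + (1-p)·q·π₁(B,X) + (1-p)·(1-q)·π₁(B,Y)
= 0.53·0.71·3 + 0.53·0.29·5 + 0.47·0.71·6 + 0.47·0.29·1
= 4.0359

E[P2] = 1.8874 (similar calculation)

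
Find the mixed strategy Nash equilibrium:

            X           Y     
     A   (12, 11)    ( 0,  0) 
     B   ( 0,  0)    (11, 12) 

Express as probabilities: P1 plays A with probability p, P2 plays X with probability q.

p = 0.5217, q = 0.4783

Work:
Find probabilities that make opponent indifferent:
P2 chooses q to make P1 indifferent between A and B
P1 chooses p to make P2 indifferent between X and Y
Mixed NE: P1 plays (A: 0.5217, B: 0.4783), P2 plays (X: 0.4783, Y: 0.5217)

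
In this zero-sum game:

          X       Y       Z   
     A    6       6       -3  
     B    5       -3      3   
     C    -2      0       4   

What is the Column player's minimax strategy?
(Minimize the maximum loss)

Column should play Z, value = 4

Work:
Column player minimizes Row's maximum payoff:
Column X: max payoff to Row = 6
Column Y: max payoff to Row = 6
Column Z: max payoff to Row = 4
Minimum is 4, achieved by column Z.
Minimax strategy: Z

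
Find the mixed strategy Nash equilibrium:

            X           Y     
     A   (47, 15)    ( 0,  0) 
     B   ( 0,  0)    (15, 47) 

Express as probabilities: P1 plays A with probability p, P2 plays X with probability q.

p = 0.7581, q = 0.2419

Work:
Find probabilities that make opponent indifferent:
P2 chooses q to make P1 indifferent between A and B
P1 chooses p to make P2 indifferent between X and Y
Mixed NE: P1 plays (A: 0.7581, B: 0.2419), P2 plays (X: 0.2419, Y: 0.7581)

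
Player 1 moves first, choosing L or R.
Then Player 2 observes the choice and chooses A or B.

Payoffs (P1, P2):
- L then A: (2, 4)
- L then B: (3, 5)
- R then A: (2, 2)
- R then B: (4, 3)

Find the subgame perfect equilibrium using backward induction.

P1 plays R, P2 plays B after L and B after R; Payoff (4, 3)

Work:
Backward induction:
After L: P2 chooses B → P1 gets 3
After R: P2 chooses B → P1 gets 4
P1 chooses R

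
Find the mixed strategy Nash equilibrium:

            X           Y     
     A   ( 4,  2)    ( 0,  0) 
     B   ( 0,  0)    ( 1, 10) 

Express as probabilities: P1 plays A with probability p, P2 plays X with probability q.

p = 0.8333, q = 0.2

Work:
Find probabilities that make opponent indifferent:
P2 chooses q to make P1 indifferent between A and B
P1 chooses p to make P2 indifferent between X and Y
Mixed NE: P1 plays (A: 0.8333, B: 0.1667), P2 plays (X: 0.2, Y: 0.8)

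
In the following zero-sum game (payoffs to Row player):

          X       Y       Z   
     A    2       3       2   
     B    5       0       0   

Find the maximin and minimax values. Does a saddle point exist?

Maximin = 2, Minimax = 2, Saddle: True

Work:
Row minimums: [2, 0] → maximin = 2
Column maximums: [5, 3, 2] → minimax = 2
Saddle point exists! Game value = 2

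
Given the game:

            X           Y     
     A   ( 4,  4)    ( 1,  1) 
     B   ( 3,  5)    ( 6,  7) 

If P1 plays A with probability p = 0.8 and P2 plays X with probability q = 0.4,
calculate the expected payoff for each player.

E[P1] = 2.72, E[P2] = 3.0

Work:
E[P1] = p·q·π₁(A,X) + p·(1-q)·π₁(A,Y) + (1-p)·q·π₁(B,X) + (1-p)·(1-q)·π₁(B,Y)
= 0.8·0.4·4 + 0.8·0.6·1 + 0.2·0.4·3 + 0.2·0.6·6
= 2.72

E[P2] = 3.0 (similar calculation)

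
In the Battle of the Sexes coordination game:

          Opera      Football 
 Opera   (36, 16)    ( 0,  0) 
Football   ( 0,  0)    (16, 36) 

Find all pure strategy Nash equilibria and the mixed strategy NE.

Pure NE: (Opera, Opera) and (Football, Football); Mixed NE: p = 0.6923, q = 0.3077

Work:
Check pure NE:
(Opera, Opera): (36, 16) - no unilateral deviation beneficial
(Football, Football): (16, 36) - no unilateral deviation beneficial
Mixed NE: P1 plays Opera with p = 0.6923, P2 plays Opera with q = 0.3077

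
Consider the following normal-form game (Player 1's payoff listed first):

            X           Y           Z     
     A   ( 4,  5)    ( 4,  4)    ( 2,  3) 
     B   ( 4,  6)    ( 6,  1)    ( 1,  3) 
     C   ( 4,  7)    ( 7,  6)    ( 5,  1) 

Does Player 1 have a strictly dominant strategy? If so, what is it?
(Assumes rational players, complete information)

No strictly dominant strategy exists for Player 1

Work:
A strategy strictly dominates another if it gives a strictly higher payoff against every opponent action. Compare each pair of P1's strategies column-by-column:
  A vs B: [4 vs 4, 4 vs 6, 2 vs 1] → A does not strictly dominate B (column X: 4 ≤ 4)
  A vs C: [4 vs 4, 4 vs 7, 2 vs 5] → A does not strictly dominate C (column X: 4 ≤ 4)
  B vs A: [4 vs 4, 6 vs 4, 1 vs 2] → B does not strictly dominate A (column X: 4 ≤ 4)
  B vs C: [4 vs 4, 6 vs 7, 1 vs 5] → B does not strictly dominate C (column X: 4 ≤ 4)
  C vs A: [4 vs 4, 7 vs 4, 5 vs 2] → C does not strictly dominate A (column X: 4 ≤ 4)
  C vs B: [4 vs 4, 7 vs 6, 5 vs 1] → C does not strictly dominate B (column X: 4 ≤ 4)
No single strategy strictly dominates all others → no strictly dominant strategy.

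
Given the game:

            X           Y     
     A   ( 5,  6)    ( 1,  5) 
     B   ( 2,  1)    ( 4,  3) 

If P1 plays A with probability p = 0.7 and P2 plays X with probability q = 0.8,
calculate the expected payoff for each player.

E[P1] = 3.66, E[P2] = 4.48

Work:
E[P1] = p·q·π₁(A,X) + p·(1-q)·π₁(A,Y) + (1-p)·q·π₁(B,X) + (1-p)·(1-q)·π₁(B,Y)
= 0.7·0.8·5 + 0.7·0.2·1 + 0.3·0.8·2 + 0.3·0.2·4
= 3.66

E[P2] = 4.48 (similar calculation)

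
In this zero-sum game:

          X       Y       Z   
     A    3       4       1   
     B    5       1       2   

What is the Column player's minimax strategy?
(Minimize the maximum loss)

Column should play Z, value = 2

Work:
Column player minimizes Row's maximum payoff:
Column X: max payoff to Row = 5
Column Y: max payoff to Row = 4
Column Z: max payoff to Row = 2
Minimum is 2, achieved by column Z.
Minimax strategy: Z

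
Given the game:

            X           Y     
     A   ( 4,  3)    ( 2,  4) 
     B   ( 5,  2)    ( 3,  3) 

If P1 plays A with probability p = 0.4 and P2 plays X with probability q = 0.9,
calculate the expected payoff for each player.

E[P1] = 4.4, E[P2] = 2.5

Work:
E[P1] = p·q·π₁(A,X) + p·(1-q)·π₁(A,Y) + (1-p)·q·π₁(B,X) + (1-p)·(1-q)·π₁(B,Y)
= 0.4·0.9·4 + 0.4·0.1·2 + 0.6·0.9·5 + 0.6·0.1·3
= 4.4

E[P2] = 2.5 (similar calculation)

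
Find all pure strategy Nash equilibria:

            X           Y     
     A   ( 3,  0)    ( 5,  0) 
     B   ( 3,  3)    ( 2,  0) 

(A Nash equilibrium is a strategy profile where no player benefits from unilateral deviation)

Nash equilibrium: (A, X), (A, Y), (B, X)

Work:
Best responses:
  P1 vs X: payoffs [3, 3] → best response A/B (payoff 3)
  P1 vs Y: payoffs [5, 2] → best response A (payoff 5)
  P2 vs A: payoffs [0, 0] → best response X/Y (payoff 0)
  P2 vs B: payoffs [3, 0] → best response X (payoff 3)
Mutual best responses: (A,X), (A,Y), (B,X) → Nash equilibria.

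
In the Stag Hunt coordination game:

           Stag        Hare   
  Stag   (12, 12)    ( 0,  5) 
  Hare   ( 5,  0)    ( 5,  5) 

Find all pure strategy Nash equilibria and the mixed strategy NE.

Pure NE: (Stag, Stag) and (Hare, Hare); Mixed NE: p = 0.4167, q = 0.4167

Work:
Check pure NE:
(Stag, Stag): (12, 12) - no unilateral deviation beneficial
(Hare, Hare): (5, 5) - no unilateral deviation beneficial
Mixed NE: P1 plays Stag with p = 0.4167, P2 plays Stag with q = 0.4167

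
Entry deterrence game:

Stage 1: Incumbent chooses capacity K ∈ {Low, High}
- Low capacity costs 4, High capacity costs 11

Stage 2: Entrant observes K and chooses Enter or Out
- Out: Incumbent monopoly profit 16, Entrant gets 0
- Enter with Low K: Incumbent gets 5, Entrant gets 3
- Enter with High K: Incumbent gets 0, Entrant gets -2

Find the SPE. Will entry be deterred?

SPE: (High, Enter|Low, Out|High); Entry deterred. Incumbent net profit = 5

Work:
After Low K: Entrant enters (3 > 0)
After High K: Entrant stays out (-2 < 0)
Incumbent: Low → 5−4=1, High → 16−11=5
Incumbent chooses High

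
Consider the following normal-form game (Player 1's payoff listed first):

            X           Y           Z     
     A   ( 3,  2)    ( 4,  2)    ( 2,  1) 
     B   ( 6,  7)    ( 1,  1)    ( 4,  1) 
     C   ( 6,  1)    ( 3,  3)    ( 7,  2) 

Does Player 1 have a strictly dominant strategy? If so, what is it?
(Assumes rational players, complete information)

No strictly dominant strategy exists for Player 1

Work:
A strategy strictly dominates another if it gives a strictly higher payoff against every opponent action. Compare each pair of P1's strategies column-by-column:
  A vs B: [3 vs 6, 4 vs 1, 2 vs 4] → A does not strictly dominate B (column X: 3 ≤ 6)
  A vs C: [3 vs 6, 4 vs 3, 2 vs 7] → A does not strictly dominate C (column X: 3 ≤ 6)
  B vs A: [6 vs 3, 1 vs 4, 4 vs 2] → B does not strictly dominate A (column Y: 1 ≤ 4)
  B vs C: [6 vs 6, 1 vs 3, 4 vs 7] → B does not strictly dominate C (column X: 6 ≤ 6)
  C vs A: [6 vs 3, 3 vs 4, 7 vs 2] → C does not strictly dominate A (column Y: 3 ≤ 4)
  C vs B: [6 vs 6, 3 vs 1, 7 vs 4] → C does not strictly dominate B (column X: 6 ≤ 6)
No single strategy strictly dominates all others → no strictly dominant strategy.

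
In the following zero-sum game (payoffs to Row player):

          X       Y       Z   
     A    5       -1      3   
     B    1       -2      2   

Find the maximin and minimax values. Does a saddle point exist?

Maximin = -1, Minimax = -1, Saddle: True

Work:
Row minimums: [-1, -2] → maximin = -1
Column maximums: [5, -1, 3] → minimax = -1
Saddle point exists! Game value = -1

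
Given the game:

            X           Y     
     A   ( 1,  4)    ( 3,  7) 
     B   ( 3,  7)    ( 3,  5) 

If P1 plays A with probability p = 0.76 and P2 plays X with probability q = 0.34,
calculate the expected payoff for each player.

E[P1] = 2.4832, E[P2] = 5.908

Work:
E[P1] = p·q·π₁(A,X) + p·(1-q)·π₁(A,Y) + (1-p)·q·π₁(B,X) + (1-p)·(1-q)·π₁(B,Y)
= 0.76·0.34·1 + 0.76·0.66·3 + 0.24·0.34·3 + 0.24·0.66·3
= 2.4832

E[P2] = 5.908 (similar calculation)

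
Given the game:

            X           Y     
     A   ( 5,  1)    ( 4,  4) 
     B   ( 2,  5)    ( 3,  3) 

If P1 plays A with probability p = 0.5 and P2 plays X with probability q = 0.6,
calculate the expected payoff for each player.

E[P1] = 3.5, E[P2] = 3.2

Work:
E[P1] = p·q·π₁(A,X) + p·(1-q)·π₁(A,Y) + (1-p)·q·π₁(B,X) + (1-p)·(1-q)·π₁(B,Y)
= 0.5·0.6·5 + 0.5·0.4·4 + 0.5·0.6·2 + 0.5·0.4·3
= 3.5

E[P2] = 3.2 (similar calculation)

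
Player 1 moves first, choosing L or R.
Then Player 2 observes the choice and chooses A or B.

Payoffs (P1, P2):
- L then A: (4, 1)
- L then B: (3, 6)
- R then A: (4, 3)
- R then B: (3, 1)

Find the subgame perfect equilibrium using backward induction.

P1 plays R, P2 plays B after L and A after R; Payoff (4, 3)

Work:
Backward induction:
After L: P2 chooses B → P1 gets 3
After R: P2 chooses A → P1 gets 4
P1 chooses R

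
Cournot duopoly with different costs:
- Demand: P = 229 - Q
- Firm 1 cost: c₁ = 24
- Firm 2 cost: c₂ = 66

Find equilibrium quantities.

q₁* = 82.33, q₂* = 40.33

Work:
Reaction: q₁ = (229 - 24 - q₂)/2
Reaction: q₂ = (229 - 66 - q₁)/2
Solve simultaneously:
q₁* = (229 - 2×24 + 66)/3 = 82.33
q₂* = (229 - 2×66 + 24)/3 = 40.33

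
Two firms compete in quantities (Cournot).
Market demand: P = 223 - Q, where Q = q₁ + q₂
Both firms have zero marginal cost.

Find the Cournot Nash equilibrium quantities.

q₁* = q₂* = 74.33; P* = 74.33

Work:
Profit: π_i = P·q_i = (a - q_i - q_j)·q_i
FOC: ∂π_i/∂q_i = a - 2q_i - q_j = 0
Reaction function: q_i = (223 - q_j)/2
Symmetry: q* = 223/3 = 74.33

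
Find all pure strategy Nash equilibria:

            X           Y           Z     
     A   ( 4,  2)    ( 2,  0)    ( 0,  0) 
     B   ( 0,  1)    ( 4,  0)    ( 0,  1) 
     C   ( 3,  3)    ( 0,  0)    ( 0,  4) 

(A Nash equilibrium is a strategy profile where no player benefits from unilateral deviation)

Nash equilibrium: (A, X), (B, Z), (C, Z)

Work:
Best responses:
  P1 vs X: payoffs [4, 0, 3] → best response A (payoff 4)
  P1 vs Y: payoffs [2, 4, 0] → best response B (payoff 4)
  P1 vs Z: payoffs [0, 0, 0] → best response A/B/C (payoff 0)
  P2 vs A: payoffs [2, 0, 0] → best response X (payoff 2)
  P2 vs B: payoffs [1, 0, 1] → best response X/Z (payoff 1)
  P2 vs C: payoffs [3, 0, 4] → best response Z (payoff 4)
Mutual best responses: (A,X), (B,Z), (C,Z) → Nash equilibria.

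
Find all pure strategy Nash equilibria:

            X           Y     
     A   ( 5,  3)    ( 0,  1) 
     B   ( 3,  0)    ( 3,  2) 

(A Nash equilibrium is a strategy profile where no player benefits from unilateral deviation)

Nash equilibrium: (A, X), (B, Y)

Work:
Best responses:
  P1 vs X: payoffs [5, 3] → best response A (payoff 5)
  P1 vs Y: payoffs [0, 3] → best response B (payoff 3)
  P2 vs A: payoffs [3, 1] → best response X (payoff 3)
  P2 vs B: payoffs [0, 2] → best response Y (payoff 2)
Mutual best responses: (A,X), (B,Y) → Nash equilibria.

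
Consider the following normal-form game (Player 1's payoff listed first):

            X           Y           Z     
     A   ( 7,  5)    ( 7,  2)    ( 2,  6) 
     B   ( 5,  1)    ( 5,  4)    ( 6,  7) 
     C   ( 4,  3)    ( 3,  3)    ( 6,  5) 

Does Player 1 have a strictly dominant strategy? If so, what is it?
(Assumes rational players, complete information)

No strictly dominant strategy exists for Player 1

Work:
A strategy strictly dominates another if it gives a strictly higher payoff against every opponent action. Compare each pair of P1's strategies column-by-column:
  A vs B: [7 vs 5, 7 vs 5, 2 vs 6] → A does not strictly dominate B (column Z: 2 ≤ 6)
  A vs C: [7 vs 4, 7 vs 3, 2 vs 6] → A does not strictly dominate C (column Z: 2 ≤ 6)
  B vs A: [5 vs 7, 5 vs 7, 6 vs 2] → B does not strictly dominate A (column X: 5 ≤ 7)
  B vs C: [5 vs 4, 5 vs 3, 6 vs 6] → B does not strictly dominate C (column Z: 6 ≤ 6)
  C vs A: [4 vs 7, 3 vs 7, 6 vs 2] → C does not strictly dominate A (column X: 4 ≤ 7)
  C vs B: [4 vs 5, 3 vs 5, 6 vs 6] → C does not strictly dominate B (column X: 4 ≤ 5)
No single strategy strictly dominates all others → no strictly dominant strategy.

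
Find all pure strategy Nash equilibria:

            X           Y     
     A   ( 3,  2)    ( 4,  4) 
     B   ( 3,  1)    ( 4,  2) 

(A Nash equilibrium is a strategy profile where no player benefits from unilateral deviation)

Nash equilibrium: (A, Y), (B, Y)

Work:
Best responses:
  P1 vs X: payoffs [3, 3] → best response A/B (payoff 3)
  P1 vs Y: payoffs [4, 4] → best response A/B (payoff 4)
  P2 vs A: payoffs [2, 4] → best response Y (payoff 4)
  P2 vs B: payoffs [1, 2] → best response Y (payoff 2)
Mutual best responses: (A,Y), (B,Y) → Nash equilibria.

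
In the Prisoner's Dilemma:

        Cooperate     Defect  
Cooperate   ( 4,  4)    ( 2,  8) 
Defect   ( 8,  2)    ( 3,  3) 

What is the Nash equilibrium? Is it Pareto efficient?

(Defect, Defect) is NE; not Pareto efficient

Work:
Defect dominates Cooperate for both players:
If P2 cooperates: Defect (8) > Cooperate (4)
If P2 defects: Defect (3) > Cooperate (2)
NE: (Defect, Defect) with payoff (3, 3)
But (Cooperate, Cooperate) = (4, 4) Pareto dominates (3, 3)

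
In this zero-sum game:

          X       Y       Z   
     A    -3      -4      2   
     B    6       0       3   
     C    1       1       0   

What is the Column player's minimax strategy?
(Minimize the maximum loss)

Column should play Y, value = 1

Work:
Column player minimizes Row's maximum payoff:
Column X: max payoff to Row = 6
Column Y: max payoff to Row = 1
Column Z: max payoff to Row = 3
Minimum is 1, achieved by column Y.
Minimax strategy: Y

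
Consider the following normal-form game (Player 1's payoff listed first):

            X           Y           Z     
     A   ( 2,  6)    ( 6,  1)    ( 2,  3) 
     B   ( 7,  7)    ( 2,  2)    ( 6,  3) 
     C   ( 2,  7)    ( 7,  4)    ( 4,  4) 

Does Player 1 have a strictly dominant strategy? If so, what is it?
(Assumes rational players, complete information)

No strictly dominant strategy exists for Player 1

Work:
A strategy strictly dominates another if it gives a strictly higher payoff against every opponent action. Compare each pair of P1's strategies column-by-column:
  A vs B: [2 vs 7, 6 vs 2, 2 vs 6] → A does not strictly dominate B (column X: 2 ≤ 7)
  A vs C: [2 vs 2, 6 vs 7, 2 vs 4] → A does not strictly dominate C (column X: 2 ≤ 2)
  B vs A: [7 vs 2, 2 vs 6, 6 vs 2] → B does not strictly dominate A (column Y: 2 ≤ 6)
  B vs C: [7 vs 2, 2 vs 7, 6 vs 4] → B does not strictly dominate C (column Y: 2 ≤ 7)
  C vs A: [2 vs 2, 7 vs 6, 4 vs 2] → C does not strictly dominate A (column X: 2 ≤ 2)
  C vs B: [2 vs 7, 7 vs 2, 4 vs 6] → C does not strictly dominate B (column X: 2 ≤ 7)
No single strategy strictly dominates all others → no strictly dominant strategy.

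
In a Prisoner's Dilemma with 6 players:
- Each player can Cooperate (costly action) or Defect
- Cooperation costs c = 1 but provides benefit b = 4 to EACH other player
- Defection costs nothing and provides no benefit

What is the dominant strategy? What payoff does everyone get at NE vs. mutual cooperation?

Dominant: Defect; NE payoff = 0; Coop payoff = 19

Work:
Defect dominates (saves cost c = 1, benefit to others is external)
NE: All defect → everyone gets 0
If all cooperate: each receives (5)×4 - 1 = 19
Social dilemma: 19 > 0 but NE gives 0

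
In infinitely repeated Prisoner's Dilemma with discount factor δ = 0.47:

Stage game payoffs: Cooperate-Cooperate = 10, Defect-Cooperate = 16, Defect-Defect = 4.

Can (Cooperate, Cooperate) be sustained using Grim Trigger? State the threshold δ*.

δ* = 0.5; since δ = 0.47 < 0.5, cooperation cannot be sustained

Work:
For Grim Trigger:
Cooperate forever: 10/(1-δ)
Defect then punished: 16 + 4·δ/(1-δ)
Need: 10/(1-δ) ≥ 16 + 4·δ/(1-δ)
Solving: δ ≥ (T-R)/(T-P) = (16-10)/(16-4) = 0.5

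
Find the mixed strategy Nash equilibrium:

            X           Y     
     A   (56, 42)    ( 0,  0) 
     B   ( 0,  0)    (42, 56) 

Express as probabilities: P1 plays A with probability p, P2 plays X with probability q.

p = 0.5714, q = 0.4286

Work:
Find probabilities that make opponent indifferent:
P2 chooses q to make P1 indifferent between A and B
P1 chooses p to make P2 indifferent between X and Y
Mixed NE: P1 plays (A: 0.5714, B: 0.4286), P2 plays (X: 0.4286, Y: 0.5714)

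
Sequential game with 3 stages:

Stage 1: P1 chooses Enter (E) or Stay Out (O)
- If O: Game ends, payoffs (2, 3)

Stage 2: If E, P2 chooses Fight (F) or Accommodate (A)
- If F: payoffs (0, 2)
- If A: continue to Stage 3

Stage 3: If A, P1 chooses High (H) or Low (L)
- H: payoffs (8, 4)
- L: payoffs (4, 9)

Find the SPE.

SPE: (E, A, H); Outcome (8, 4)

Work:
Stage 3: P1 chooses H (8 vs 4)
Stage 2: P2: F->2, A->4 (anticipating H). Choose A
Stage 1: P1: O->2, E->8 (anticipating A, H). Choose E
SPE path: E -> A -> H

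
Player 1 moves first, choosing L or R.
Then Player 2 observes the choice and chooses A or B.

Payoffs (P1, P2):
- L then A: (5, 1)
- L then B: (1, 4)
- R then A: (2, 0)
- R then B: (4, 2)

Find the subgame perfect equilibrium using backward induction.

P1 plays R, P2 plays B after L and B after R; Payoff (4, 2)

Work:
Backward induction:
After L: P2 chooses B → P1 gets 1
After R: P2 chooses B → P1 gets 4
P1 chooses R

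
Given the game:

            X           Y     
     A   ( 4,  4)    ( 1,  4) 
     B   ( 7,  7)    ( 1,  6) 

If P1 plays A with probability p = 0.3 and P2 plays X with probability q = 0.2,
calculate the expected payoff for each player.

E[P1] = 2.02, E[P2] = 5.54

Work:
E[P1] = p·q·π₁(A,X) + p·(1-q)·π₁(A,Y) + (1-p)·q·π₁(B,X) + (1-p)·(1-q)·π₁(B,Y)
= 0.3·0.2·4 + 0.3·0.8·1 + 0.7·0.2·7 + 0.7·0.8·1
= 2.02

E[P2] = 5.54 (similar calculation)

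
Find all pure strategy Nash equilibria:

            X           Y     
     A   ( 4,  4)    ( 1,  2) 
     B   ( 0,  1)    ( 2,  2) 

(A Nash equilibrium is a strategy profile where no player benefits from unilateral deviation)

Nash equilibrium: (A, X), (B, Y)

Work:
Best responses:
  P1 vs X: payoffs [4, 0] → best response A (payoff 4)
  P1 vs Y: payoffs [1, 2] → best response B (payoff 2)
  P2 vs A: payoffs [4, 2] → best response X (payoff 4)
  P2 vs B: payoffs [1, 2] → best response Y (payoff 2)
Mutual best responses: (A,X), (B,Y) → Nash equilibria.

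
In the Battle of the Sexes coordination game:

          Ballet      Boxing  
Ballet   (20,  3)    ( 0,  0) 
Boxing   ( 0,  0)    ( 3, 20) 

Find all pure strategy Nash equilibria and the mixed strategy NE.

Pure NE: (Ballet, Ballet) and (Boxing, Boxing); Mixed NE: p = 0.8696, q = 0.1304

Work:
Check pure NE:
(Ballet, Ballet): (20, 3) - no unilateral deviation beneficial
(Boxing, Boxing): (3, 20) - no unilateral deviation beneficial
Mixed NE: P1 plays Ballet with p = 0.8696, P2 plays Ballet with q = 0.1304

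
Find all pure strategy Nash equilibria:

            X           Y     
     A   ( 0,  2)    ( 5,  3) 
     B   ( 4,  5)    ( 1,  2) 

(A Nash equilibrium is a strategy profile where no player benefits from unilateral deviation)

Nash equilibrium: (A, Y), (B, X)

Work:
Best responses:
  P1 vs X: payoffs [0, 4] → best response B (payoff 4)
  P1 vs Y: payoffs [5, 1] → best response A (payoff 5)
  P2 vs A: payoffs [2, 3] → best response Y (payoff 3)
  P2 vs B: payoffs [5, 2] → best response X (payoff 5)
Mutual best responses: (A,Y), (B,X) → Nash equilibria.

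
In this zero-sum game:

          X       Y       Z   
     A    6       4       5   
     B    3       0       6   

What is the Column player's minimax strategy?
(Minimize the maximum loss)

Column should play Y, value = 4

Work:
Column player minimizes Row's maximum payoff:
Column X: max payoff to Row = 6
Column Y: max payoff to Row = 4
Column Z: max payoff to Row = 6
Minimum is 4, achieved by column Y.
Minimax strategy: Y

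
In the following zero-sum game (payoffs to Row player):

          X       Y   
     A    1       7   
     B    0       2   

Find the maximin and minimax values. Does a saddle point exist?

Maximin = 1, Minimax = 1, Saddle: True

Work:
Row minimums: [1, 0] → maximin = 1
Column maximums: [1, 7] → minimax = 1
Saddle point exists! Game value = 1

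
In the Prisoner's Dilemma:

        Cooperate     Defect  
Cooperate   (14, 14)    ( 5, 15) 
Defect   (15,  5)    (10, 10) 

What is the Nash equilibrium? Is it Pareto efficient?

(Defect, Defect) is NE; not Pareto efficient

Work:
Defect dominates Cooperate for both players:
If P2 cooperates: Defect (15) > Cooperate (14)
If P2 defects: Defect (10) > Cooperate (5)
NE: (Defect, Defect) with payoff (10, 10)
But (Cooperate, Cooperate) = (14, 14) Pareto dominates (10, 10)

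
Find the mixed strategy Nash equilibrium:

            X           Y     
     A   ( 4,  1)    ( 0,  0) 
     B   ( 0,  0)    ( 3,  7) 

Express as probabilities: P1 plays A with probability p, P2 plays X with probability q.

p = 0.875, q = 0.4286

Work:
Find probabilities that make opponent indifferent:
P2 chooses q to make P1 indifferent between A and B
P1 chooses p to make P2 indifferent between X and Y
Mixed NE: P1 plays (A: 0.875, B: 0.125), P2 plays (X: 0.4286, Y: 0.5714)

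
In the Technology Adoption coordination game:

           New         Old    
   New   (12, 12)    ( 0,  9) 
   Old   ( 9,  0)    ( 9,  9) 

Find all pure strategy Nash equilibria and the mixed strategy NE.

Pure NE: (New, New) and (Old, Old); Mixed NE: p = 0.75, q = 0.75

Work:
Check pure NE:
(New, New): (12, 12) - no unilateral deviation beneficial
(Old, Old): (9, 9) - no unilateral deviation beneficial
Mixed NE: P1 plays New with p = 0.75, P2 plays New with q = 0.75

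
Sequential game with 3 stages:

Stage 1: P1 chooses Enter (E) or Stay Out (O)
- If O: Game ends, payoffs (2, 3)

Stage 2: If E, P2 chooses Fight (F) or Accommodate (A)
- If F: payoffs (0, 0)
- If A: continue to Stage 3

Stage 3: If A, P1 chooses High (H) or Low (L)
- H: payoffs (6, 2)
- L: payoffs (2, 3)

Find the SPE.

SPE: (E, A, H); Outcome (6, 2)

Work:
Stage 3: P1 chooses H (6 vs 2)
Stage 2: P2: F->0, A->2 (anticipating H). Choose A
Stage 1: P1: O->2, E->6 (anticipating A, H). Choose E
SPE path: E -> A -> H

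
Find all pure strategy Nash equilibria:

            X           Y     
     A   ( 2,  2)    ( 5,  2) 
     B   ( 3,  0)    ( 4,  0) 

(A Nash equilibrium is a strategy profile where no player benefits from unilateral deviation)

Nash equilibrium: (A, Y), (B, X)

Work:
Best responses:
  P1 vs X: payoffs [2, 3] → best response B (payoff 3)
  P1 vs Y: payoffs [5, 4] → best response A (payoff 5)
  P2 vs A: payoffs [2, 2] → best response X/Y (payoff 2)
  P2 vs B: payoffs [0, 0] → best response X/Y (payoff 0)
Mutual best responses: (A,Y), (B,X) → Nash equilibria.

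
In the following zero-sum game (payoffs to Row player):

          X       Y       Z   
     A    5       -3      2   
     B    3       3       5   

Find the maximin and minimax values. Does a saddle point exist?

Maximin = 3, Minimax = 3, Saddle: True

Work:
Row minimums: [-3, 3] → maximin = 3
Column maximums: [5, 3, 5] → minimax = 3
Saddle point exists! Game value = 3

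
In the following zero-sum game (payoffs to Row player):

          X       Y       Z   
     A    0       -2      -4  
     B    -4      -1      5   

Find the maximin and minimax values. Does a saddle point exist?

Maximin = -4, Minimax = -1, Saddle: False

Work:
Row minimums: [-4, -4] → maximin = -4
Column maximums: [0, -1, 5] → minimax = -1
No saddle point (maximin ≠ minimax). Mixed strategy needed.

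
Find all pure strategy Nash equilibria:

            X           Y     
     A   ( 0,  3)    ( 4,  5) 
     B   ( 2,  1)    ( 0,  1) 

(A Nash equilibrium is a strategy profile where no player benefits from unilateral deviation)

Nash equilibrium: (A, Y), (B, X)

Work:
Best responses:
  P1 vs X: payoffs [0, 2] → best response B (payoff 2)
  P1 vs Y: payoffs [4, 0] → best response A (payoff 4)
  P2 vs A: payoffs [3, 5] → best response Y (payoff 5)
  P2 vs B: payoffs [1, 1] → best response X/Y (payoff 1)
Mutual best responses: (A,Y), (B,X) → Nash equilibria.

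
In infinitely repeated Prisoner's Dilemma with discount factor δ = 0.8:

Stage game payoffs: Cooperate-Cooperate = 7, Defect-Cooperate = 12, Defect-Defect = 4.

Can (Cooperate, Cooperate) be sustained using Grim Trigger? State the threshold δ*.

δ* = 0.625; since δ = 0.8 ≥ 0.625, cooperation can be sustained

Work:
For Grim Trigger:
Cooperate forever: 7/(1-δ)
Defect then punished: 12 + 4·δ/(1-δ)
Need: 7/(1-δ) ≥ 12 + 4·δ/(1-δ)
Solving: δ ≥ (T-R)/(T-P) = (12-7)/(12-4) = 0.625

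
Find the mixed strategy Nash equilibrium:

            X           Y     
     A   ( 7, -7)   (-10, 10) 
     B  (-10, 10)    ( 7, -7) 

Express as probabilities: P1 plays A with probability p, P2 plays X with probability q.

p = 0.5, q = 0.5

Work:
Find probabilities that make opponent indifferent:
P2 chooses q to make P1 indifferent between A and B
P1 chooses p to make P2 indifferent between X and Y
Mixed NE: P1 plays (A: 0.5, B: 0.5), P2 plays (X: 0.5, Y: 0.5)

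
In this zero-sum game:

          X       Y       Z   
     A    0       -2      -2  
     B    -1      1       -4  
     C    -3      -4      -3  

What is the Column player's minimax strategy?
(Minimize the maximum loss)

Column should play Z, value = -2

Work:
Column player minimizes Row's maximum payoff:
Column X: max payoff to Row = 0
Column Y: max payoff to Row = 1
Column Z: max payoff to Row = -2
Minimum is -2, achieved by column Z.
Minimax strategy: Z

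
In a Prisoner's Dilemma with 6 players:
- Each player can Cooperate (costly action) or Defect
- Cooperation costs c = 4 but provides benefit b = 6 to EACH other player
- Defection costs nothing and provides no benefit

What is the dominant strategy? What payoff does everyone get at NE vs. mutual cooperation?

Dominant: Defect; NE payoff = 0; Coop payoff = 26

Work:
Defect dominates (saves cost c = 4, benefit to others is external)
NE: All defect → everyone gets 0
If all cooperate: each receives (5)×6 - 4 = 26
Social dilemma: 26 > 0 but NE gives 0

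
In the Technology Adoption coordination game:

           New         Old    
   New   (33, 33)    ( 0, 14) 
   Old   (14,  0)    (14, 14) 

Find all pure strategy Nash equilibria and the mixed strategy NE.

Pure NE: (New, New) and (Old, Old); Mixed NE: p = 0.4242, q = 0.4242

Work:
Check pure NE:
(New, New): (33, 33) - no unilateral deviation beneficial
(Old, Old): (14, 14) - no unilateral deviation beneficial
Mixed NE: P1 plays New with p = 0.4242, P2 plays New with q = 0.4242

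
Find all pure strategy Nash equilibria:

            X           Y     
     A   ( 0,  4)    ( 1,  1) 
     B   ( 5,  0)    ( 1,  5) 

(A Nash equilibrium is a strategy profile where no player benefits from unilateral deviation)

Nash equilibrium: (B, Y)

Work:
Best responses:
  P1 vs X: payoffs [0, 5] → best response B (payoff 5)
  P1 vs Y: payoffs [1, 1] → best response A/B (payoff 1)
  P2 vs A: payoffs [4, 1] → best response X (payoff 4)
  P2 vs B: payoffs [0, 5] → best response Y (payoff 5)
Mutual best responses: (B,Y) → Nash equilibria.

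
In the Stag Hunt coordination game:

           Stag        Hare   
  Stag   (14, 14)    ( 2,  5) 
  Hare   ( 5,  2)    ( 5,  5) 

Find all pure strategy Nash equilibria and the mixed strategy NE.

Pure NE: (Stag, Stag) and (Hare, Hare); Mixed NE: p = 0.25, q = 0.25

Work:
Check pure NE:
(Stag, Stag): (14, 14) - no unilateral deviation beneficial
(Hare, Hare): (5, 5) - no unilateral deviation beneficial
Mixed NE: P1 plays Stag with p = 0.25, P2 plays Stag with q = 0.25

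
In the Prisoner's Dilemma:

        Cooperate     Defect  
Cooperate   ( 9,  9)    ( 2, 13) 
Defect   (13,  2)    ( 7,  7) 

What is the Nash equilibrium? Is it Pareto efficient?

(Defect, Defect) is NE; not Pareto efficient

Work:
Defect dominates Cooperate for both players:
If P2 cooperates: Defect (13) > Cooperate (9)
If P2 defects: Defect (7) > Cooperate (2)
NE: (Defect, Defect) with payoff (7, 7)
But (Cooperate, Cooperate) = (9, 9) Pareto dominates (7, 7)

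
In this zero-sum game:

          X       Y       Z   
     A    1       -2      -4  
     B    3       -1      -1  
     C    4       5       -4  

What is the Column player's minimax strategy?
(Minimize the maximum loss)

Column should play Z, value = -1

Work:
Column player minimizes Row's maximum payoff:
Column X: max payoff to Row = 4
Column Y: max payoff to Row = 5
Column Z: max payoff to Row = -1
Minimum is -1, achieved by column Z.
Minimax strategy: Z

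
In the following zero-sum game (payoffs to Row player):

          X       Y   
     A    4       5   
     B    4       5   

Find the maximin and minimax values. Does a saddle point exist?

Maximin = 4, Minimax = 4, Saddle: True

Work:
Row minimums: [4, 4] → maximin = 4
Column maximums: [4, 5] → minimax = 4
Saddle point exists! Game value = 4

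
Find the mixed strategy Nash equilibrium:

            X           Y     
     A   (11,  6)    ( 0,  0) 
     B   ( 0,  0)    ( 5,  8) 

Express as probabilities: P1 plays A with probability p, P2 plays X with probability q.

p = 0.5714, q = 0.3125

Work:
Find probabilities that make opponent indifferent:
P2 chooses q to make P1 indifferent between A and B
P1 chooses p to make P2 indifferent between X and Y
Mixed NE: P1 plays (A: 0.5714, B: 0.4286), P2 plays (X: 0.3125, Y: 0.6875)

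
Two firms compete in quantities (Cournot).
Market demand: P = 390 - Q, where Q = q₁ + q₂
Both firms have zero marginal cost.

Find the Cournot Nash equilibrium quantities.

q₁* = q₂* = 130.0; P* = 130.0

Work:
Profit: π_i = P·q_i = (a - q_i - q_j)·q_i
FOC: ∂π_i/∂q_i = a - 2q_i - q_j = 0
Reaction function: q_i = (390 - q_j)/2
Symmetry: q* = 390/3 = 130.0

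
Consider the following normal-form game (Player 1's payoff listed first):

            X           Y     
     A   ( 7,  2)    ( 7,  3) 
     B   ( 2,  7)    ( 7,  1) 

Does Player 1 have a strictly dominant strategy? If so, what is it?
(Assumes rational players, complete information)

No strictly dominant strategy exists for Player 1

Work:
A strategy strictly dominates another if it gives a strictly higher payoff against every opponent action. Compare each pair of P1's strategies column-by-column:
  A vs B: [7 vs 2, 7 vs 7] → A does not strictly dominate B (column Y: 7 ≤ 7)
  B vs A: [2 vs 7, 7 vs 7] → B does not strictly dominate A (column X: 2 ≤ 7)
No single strategy strictly dominates all others → no strictly dominant strategy.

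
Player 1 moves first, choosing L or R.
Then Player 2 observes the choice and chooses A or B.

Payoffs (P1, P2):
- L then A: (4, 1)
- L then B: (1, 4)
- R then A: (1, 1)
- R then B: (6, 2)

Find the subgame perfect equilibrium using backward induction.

P1 plays R, P2 plays B after L and B after R; Payoff (6, 2)

Work:
Backward induction:
After L: P2 chooses B → P1 gets 1
After R: P2 chooses B → P1 gets 6
P1 chooses R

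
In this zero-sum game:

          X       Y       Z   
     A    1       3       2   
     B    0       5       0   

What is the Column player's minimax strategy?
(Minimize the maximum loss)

Column should play X, value = 1

Work:
Column player minimizes Row's maximum payoff:
Column X: max payoff to Row = 1
Column Y: max payoff to Row = 5
Column Z: max payoff to Row = 2
Minimum is 1, achieved by column X.
Minimax strategy: X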